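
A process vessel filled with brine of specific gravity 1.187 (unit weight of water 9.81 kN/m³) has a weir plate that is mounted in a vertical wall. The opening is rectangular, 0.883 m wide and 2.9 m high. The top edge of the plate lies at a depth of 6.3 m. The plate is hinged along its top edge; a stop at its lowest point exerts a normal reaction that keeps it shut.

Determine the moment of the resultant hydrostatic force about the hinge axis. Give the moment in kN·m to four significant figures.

M ≈ 356.0 kN·m

γ = 1.187 × 9.81 = 11.64447 kN/m³.
The centroid lies 2.9/2 = 1.45 m below the top edge, so the centroid depth is h_c = 6.3 + 1.45 = 7.75 m.
A = 0.883 × 2.9 = 2.5607 m².
Resultant F = γ·h_c·A = 11.64447 × 7.75 × 2.5607 = 231.089 kN.
I_c = b·h³/12 = 0.883 × 2.9³/12 = 1.79462 m⁴.
Centre of pressure: y_p = y_c + I_c/(y_c·A) = 7.75 + 1.79462/(7.75 × 2.5607) = 7.75 + 0.0904299 = 7.84043 m along the plane.
The resultant acts 1.45 + 0.0904299 = 1.54043 m (along the plate) below the hinge at the top edge, so the moment about the hinge is M = F × 1.54043 = 231.089 × 1.54043 = 355.976 kN·m.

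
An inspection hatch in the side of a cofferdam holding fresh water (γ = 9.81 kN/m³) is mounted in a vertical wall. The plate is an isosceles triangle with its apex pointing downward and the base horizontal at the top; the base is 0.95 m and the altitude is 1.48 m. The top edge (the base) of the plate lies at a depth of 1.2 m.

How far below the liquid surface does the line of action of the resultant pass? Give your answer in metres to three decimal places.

γ = 9.81 kN/m³.
With the apex down, the centroid sits h/3 = 1.48/3 = 0.493333 m below the base (the top edge), so the centroid depth is h_c = 1.2 + 0.493333 = 1.69333 m.
A = ½ × 0.95 × 1.48 = 0.703 m².
Resultant F = γ·h_c·A = 9.81 × 1.69333 × 0.703 = 11.6779 kN.
I_c = b·h³/36 = 0.95 × 1.48³/36 = 0.0855473 m⁴.
Centre of pressure: y_p = y_c + I_c/(y_c·A) = 1.69333 + 0.0855473/(1.69333 × 0.703) = 1.69333 + 0.0718637 = 1.76519 m along the plane.

h_p = 1.765 m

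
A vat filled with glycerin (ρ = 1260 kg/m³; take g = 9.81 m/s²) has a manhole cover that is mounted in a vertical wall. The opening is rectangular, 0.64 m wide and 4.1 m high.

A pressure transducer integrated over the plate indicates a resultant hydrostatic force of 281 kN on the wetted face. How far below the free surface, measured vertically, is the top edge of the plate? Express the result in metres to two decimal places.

d_top ≈ 6.61 m

γ = ρg = 1260 × 9.81 / 1000 = 12.3606 kN/m³.
A = 0.64 × 4.1 = 2.624 m².
From F = γ·h_c·A, the centroid depth is h_c = 281/(12.3606 × 2.624) = 8.66369 m.
The centroid lies 4.1/2 = 2.05 m below the top edge, so the top edge sits at h_top = 8.66369 − 2.05 = 6.61369 m below the surface.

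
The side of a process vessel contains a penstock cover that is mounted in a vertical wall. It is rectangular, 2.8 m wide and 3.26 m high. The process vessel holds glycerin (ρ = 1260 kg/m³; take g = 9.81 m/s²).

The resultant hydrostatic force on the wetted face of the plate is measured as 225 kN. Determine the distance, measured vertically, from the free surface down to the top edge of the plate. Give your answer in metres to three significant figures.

d_top ≈ 0.364 m

γ = ρg = 1260 × 9.81 / 1000 = 12.3606 kN/m³.
A = 2.8 × 3.26 = 9.128 m².
From F = γ·h_c·A, the centroid depth is h_c = 225/(12.3606 × 9.128) = 1.99419 m.
The centroid lies 3.26/2 = 1.63 m below the top edge, so the top edge sits at h_top = 1.99419 − 1.63 = 0.36419 m below the surface.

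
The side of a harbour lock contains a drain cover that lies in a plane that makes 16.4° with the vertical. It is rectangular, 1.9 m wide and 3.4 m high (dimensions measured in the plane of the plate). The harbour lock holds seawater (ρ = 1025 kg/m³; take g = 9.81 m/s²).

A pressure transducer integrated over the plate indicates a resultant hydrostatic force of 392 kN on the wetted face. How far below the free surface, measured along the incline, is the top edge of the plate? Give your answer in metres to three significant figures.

γ = ρg = 1025 × 9.81 / 1000 = 10.05525 kN/m³.
A = 1.9 × 3.4 = 6.46 m².
From F = γ·h_c·A, the centroid depth is h_c = 392/(10.05525 × 6.46) = 6.03477 m.
The plate makes 16.4° with the vertical, i.e. θ = 90° − 16.4° = 73.6° to the horizontal. Measuring y along the incline from the free-surface line, vertical depth h = y·sinθ with sinθ = 0.959314.
Along the incline, y_c = h_c/sinθ = 6.03477/0.959314 = 6.29071 m.
The centroid lies 3.4/2 = 1.7 m below the top edge, so the top edge sits at y_top = 6.29071 − 1.7 = 4.59071 m along the incline.

y_top ≈ 4.59 m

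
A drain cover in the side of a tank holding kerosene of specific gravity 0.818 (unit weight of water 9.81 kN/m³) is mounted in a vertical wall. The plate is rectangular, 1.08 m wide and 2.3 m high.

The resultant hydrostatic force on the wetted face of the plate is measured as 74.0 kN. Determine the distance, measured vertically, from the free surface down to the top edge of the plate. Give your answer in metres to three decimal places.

γ = 0.818 × 9.81 = 8.02458 kN/m³.
A = 1.08 × 2.3 = 2.484 m².
From F = γ·h_c·A, the centroid depth is h_c = 74.0/(8.02458 × 2.484) = 3.71243 m.
The centroid lies 2.3/2 = 1.15 m below the top edge, so the top edge sits at h_top = 3.71243 − 1.15 = 2.56243 m below the surface.

d_top ≈ 2.562 m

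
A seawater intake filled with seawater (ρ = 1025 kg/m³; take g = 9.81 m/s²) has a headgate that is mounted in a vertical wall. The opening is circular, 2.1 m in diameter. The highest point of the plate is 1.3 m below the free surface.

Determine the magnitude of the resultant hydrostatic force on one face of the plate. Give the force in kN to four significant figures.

γ = ρg = 1025 × 9.81 / 1000 = 10.05525 kN/m³.
The centroid is at the centre, 1.05 m below the top of the plate, so the centroid depth is h_c = 1.3 + 1.05 = 2.35 m.
A = π(1.05)² = 3.46361 m².
Resultant F = γ·h_c·A = 10.05525 × 2.35 × 3.46361 = 81.8445 kN.

F ≈ 81.84 kN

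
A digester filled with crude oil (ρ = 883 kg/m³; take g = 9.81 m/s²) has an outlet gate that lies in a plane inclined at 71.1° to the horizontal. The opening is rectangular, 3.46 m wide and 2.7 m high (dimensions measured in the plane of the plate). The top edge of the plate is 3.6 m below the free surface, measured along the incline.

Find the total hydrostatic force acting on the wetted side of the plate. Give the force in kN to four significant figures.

F ≈ 379.0 kN

γ = ρg = 883 × 9.81 / 1000 = 8.66223 kN/m³.
Let θ = 71.1° be the plate's angle to the horizontal; measure y along the incline from where the plane meets the free surface. Vertical depth h = y·sinθ with sinθ = 0.946085.
The centroid lies 2.7/2 = 1.35 m below the top edge, so y_c = 3.6 + 1.35 = 4.95 m and h_c = 4.95 × 0.946085 = 4.68312 m.
A = 3.46 × 2.7 = 9.342 m².
Resultant F = γ·h_c·A = 8.66223 × 4.68312 × 9.342 = 378.97 kN.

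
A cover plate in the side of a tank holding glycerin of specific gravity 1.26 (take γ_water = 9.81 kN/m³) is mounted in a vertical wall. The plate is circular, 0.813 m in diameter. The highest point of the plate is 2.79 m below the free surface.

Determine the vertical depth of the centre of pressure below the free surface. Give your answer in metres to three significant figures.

γ = 1.26 × 9.81 = 12.3606 kN/m³.
The centroid is at the centre, 0.4065 m below the top of the plate, so the centroid depth is h_c = 2.79 + 0.4065 = 3.1965 m.
A = π(0.4065)² = 0.519124 m².
Resultant F = γ·h_c·A = 12.3606 × 3.1965 × 0.519124 = 20.5109 kN.
I_c = πr⁴/4 = π × 0.4065⁴/4 = 0.0214453 m⁴.
Centre of pressure: y_p = y_c + I_c/(y_c·A) = 3.1965 + 0.0214453/(3.1965 × 0.519124) = 3.1965 + 0.0129237 = 3.20942 m along the plane.

h_p = 3.21 m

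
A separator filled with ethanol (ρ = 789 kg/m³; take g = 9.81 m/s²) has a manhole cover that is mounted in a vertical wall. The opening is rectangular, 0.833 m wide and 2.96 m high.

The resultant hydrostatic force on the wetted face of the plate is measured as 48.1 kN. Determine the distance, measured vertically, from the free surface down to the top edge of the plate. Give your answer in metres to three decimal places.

d_top ≈ 1.040 m

γ = ρg = 789 × 9.81 / 1000 = 7.74009 kN/m³.
A = 0.833 × 2.96 = 2.46568 m².
From F = γ·h_c·A, the centroid depth is h_c = 48.1/(7.74009 × 2.46568) = 2.52036 m.
The centroid lies 2.96/2 = 1.48 m below the top edge, so the top edge sits at h_top = 2.52036 − 1.48 = 1.04036 m below the surface.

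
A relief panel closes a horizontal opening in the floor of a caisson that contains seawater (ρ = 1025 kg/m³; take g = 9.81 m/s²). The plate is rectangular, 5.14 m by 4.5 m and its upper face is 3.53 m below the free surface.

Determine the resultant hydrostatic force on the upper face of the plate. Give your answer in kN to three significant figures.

F ≈ 821 kN

γ = ρg = 1025 × 9.81 / 1000 = 10.05525 kN/m³.
The plate is horizontal, so pressure is uniform at p = γ·h = 10.05525 × 3.53 = 35.495 kN/m².
A = 5.14 × 4.5 = 23.13 m².
F = p·A = 35.495 × 23.13 = 820.999 kN.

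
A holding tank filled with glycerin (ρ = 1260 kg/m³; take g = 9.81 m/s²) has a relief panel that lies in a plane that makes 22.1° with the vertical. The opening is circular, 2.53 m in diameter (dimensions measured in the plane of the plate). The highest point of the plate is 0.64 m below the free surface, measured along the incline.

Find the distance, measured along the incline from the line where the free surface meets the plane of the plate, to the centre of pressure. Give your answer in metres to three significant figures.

γ = ρg = 1260 × 9.81 / 1000 = 12.3606 kN/m³.
The plate makes 22.1° with the vertical, i.e. θ = 90° − 22.1° = 67.9° to the horizontal. Measuring y along the incline from the free-surface line, vertical depth h = y·sinθ with sinθ = 0.926529.
The centroid is at the centre, 1.265 m below the top of the plate, so y_c = 0.64 + 1.265 = 1.905 m and h_c = 1.905 × 0.926529 = 1.76504 m.
A = π(1.265)² = 5.02726 m².
Resultant F = γ·h_c·A = 12.3606 × 1.76504 × 5.02726 = 109.679 kN.
I_c = πr⁴/4 = π × 1.265⁴/4 = 2.01118 m⁴.
Centre of pressure: y_p = y_c + I_c/(y_c·A) = 1.905 + 2.01118/(1.905 × 5.02726) = 1.905 + 0.210003 = 2.115 m along the plane.

y_p = 2.12 m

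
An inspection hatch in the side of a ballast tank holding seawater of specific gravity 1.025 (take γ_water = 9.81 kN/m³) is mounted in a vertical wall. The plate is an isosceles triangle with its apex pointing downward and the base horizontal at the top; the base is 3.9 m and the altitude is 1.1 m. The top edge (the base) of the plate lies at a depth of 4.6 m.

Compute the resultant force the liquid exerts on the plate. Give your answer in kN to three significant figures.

γ = 1.025 × 9.81 = 10.05525 kN/m³.
With the apex down, the centroid sits h/3 = 1.1/3 = 0.366667 m below the base (the top edge), so the centroid depth is h_c = 4.6 + 0.366667 = 4.96667 m.
A = ½ × 3.9 × 1.1 = 2.145 m².
Resultant F = γ·h_c·A = 10.05525 × 4.96667 × 2.145 = 107.124 kN.

F ≈ 107 kN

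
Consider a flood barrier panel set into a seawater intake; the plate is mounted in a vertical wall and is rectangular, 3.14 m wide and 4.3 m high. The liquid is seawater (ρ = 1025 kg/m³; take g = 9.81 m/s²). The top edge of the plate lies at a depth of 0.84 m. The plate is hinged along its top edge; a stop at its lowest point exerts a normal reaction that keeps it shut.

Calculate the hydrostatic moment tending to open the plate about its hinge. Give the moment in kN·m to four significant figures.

M ≈ 1082 kN·m

γ = ρg = 1025 × 9.81 / 1000 = 10.05525 kN/m³.
The centroid lies 4.3/2 = 2.15 m below the top edge, so the centroid depth is h_c = 0.84 + 2.15 = 2.99 m.
A = 3.14 × 4.3 = 13.502 m².
Resultant F = γ·h_c·A = 10.05525 × 2.99 × 13.502 = 405.94 kN.
I_c = b·h³/12 = 3.14 × 4.3³/12 = 20.8043 m⁴.
Centre of pressure: y_p = y_c + I_c/(y_c·A) = 2.99 + 20.8043/(2.99 × 13.502) = 2.99 + 0.515328 = 3.50533 m along the plane.
The resultant acts 2.15 + 0.515328 = 2.66533 m (along the plate) below the hinge at the top edge, so the moment about the hinge is M = F × 2.66533 = 405.94 × 2.66533 = 1081.96 kN·m.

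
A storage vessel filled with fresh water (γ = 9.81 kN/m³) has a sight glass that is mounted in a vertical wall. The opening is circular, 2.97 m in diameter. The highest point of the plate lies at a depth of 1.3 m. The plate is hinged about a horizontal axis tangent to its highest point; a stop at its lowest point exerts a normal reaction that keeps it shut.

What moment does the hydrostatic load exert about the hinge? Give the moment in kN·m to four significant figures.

M ≈ 318.5 kN·m

γ = 9.81 kN/m³.
The centroid is at the centre, 1.485 m below the top of the plate, so the centroid depth is h_c = 1.3 + 1.485 = 2.785 m.
A = π(1.485)² = 6.92792 m².
Resultant F = γ·h_c·A = 9.81 × 2.785 × 6.92792 = 189.277 kN.
I_c = πr⁴/4 = π × 1.485⁴/4 = 3.8194 m⁴.
Centre of pressure: y_p = y_c + I_c/(y_c·A) = 2.785 + 3.8194/(2.785 × 6.92792) = 2.785 + 0.197955 = 2.98296 m along the plane.
The resultant acts 1.485 + 0.197955 = 1.68296 m (along the plate) below the hinge at the top edge, so the moment about the hinge is M = F × 1.68296 = 189.277 × 1.68296 = 318.546 kN·m.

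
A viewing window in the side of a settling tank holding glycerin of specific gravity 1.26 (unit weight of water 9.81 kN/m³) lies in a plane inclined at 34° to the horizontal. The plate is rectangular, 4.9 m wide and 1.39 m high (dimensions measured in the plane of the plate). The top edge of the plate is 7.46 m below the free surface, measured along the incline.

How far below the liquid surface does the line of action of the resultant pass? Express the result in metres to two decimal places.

h_p = 4.57 m

γ = 1.26 × 9.81 = 12.3606 kN/m³.
Let θ = 34° be the plate's angle to the horizontal; measure y along the incline from where the plane meets the free surface. Vertical depth h = y·sinθ with sinθ = 0.559193.
The centroid lies 1.39/2 = 0.695 m below the top edge, so y_c = 7.46 + 0.695 = 8.155 m and h_c = 8.155 × 0.559193 = 4.56022 m.
A = 4.9 × 1.39 = 6.811 m².
Resultant F = γ·h_c·A = 12.3606 × 4.56022 × 6.811 = 383.916 kN.
I_c = b·h³/12 = 4.9 × 1.39³/12 = 1.09663 m⁴.
Centre of pressure: y_p = y_c + I_c/(y_c·A) = 8.155 + 1.09663/(8.155 × 6.811) = 8.155 + 0.0197436 = 8.17474 m along the plane.
Vertically, h_p = y_p·sinθ = 8.17474 × 0.559193 = 4.57126 m.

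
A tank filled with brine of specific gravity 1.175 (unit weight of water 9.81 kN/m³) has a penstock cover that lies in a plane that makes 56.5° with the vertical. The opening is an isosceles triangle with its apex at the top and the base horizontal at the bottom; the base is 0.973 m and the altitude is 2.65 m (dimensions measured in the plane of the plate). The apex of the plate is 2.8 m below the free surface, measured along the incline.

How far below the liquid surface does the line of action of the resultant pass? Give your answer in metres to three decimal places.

h_p = 2.568 m

γ = 1.175 × 9.81 = 11.52675 kN/m³.
The plate makes 56.5° with the vertical, i.e. θ = 90° − 56.5° = 33.5° to the horizontal. Measuring y along the incline from the free-surface line, vertical depth h = y·sinθ with sinθ = 0.551937.
With the apex up, the centroid sits 2h/3 = 2 × 2.65/3 = 1.76667 m below the apex, so y_c = 2.8 + 1.76667 = 4.56667 m and h_c = 4.56667 × 0.551937 = 2.52051 m.
A = ½ × 0.973 × 2.65 = 1.28922 m².
Resultant F = γ·h_c·A = 11.52675 × 2.52051 × 1.28922 = 37.4561 kN.
I_c = b·h³/36 = 0.973 × 2.65³/36 = 0.502977 m⁴.
Centre of pressure: y_p = y_c + I_c/(y_c·A) = 4.56667 + 0.502977/(4.56667 × 1.28922) = 4.56667 + 0.0854322 = 4.6521 m along the plane.
Vertically, h_p = y_p·sinθ = 4.6521 × 0.551937 = 2.56767 m.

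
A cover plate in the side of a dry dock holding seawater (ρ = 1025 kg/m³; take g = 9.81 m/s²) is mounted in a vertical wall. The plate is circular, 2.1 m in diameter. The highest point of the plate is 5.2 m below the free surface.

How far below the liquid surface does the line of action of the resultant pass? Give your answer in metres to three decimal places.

h_p = 6.294 m

γ = ρg = 1025 × 9.81 / 1000 = 10.05525 kN/m³.
The centroid is at the centre, 1.05 m below the top of the plate, so the centroid depth is h_c = 5.2 + 1.05 = 6.25 m.
A = π(1.05)² = 3.46361 m².
Resultant F = γ·h_c·A = 10.05525 × 6.25 × 3.46361 = 217.672 kN.
I_c = πr⁴/4 = π × 1.05⁴/4 = 0.954656 m⁴.
Centre of pressure: y_p = y_c + I_c/(y_c·A) = 6.25 + 0.954656/(6.25 × 3.46361) = 6.25 + 0.0440999 = 6.2941 m along the plane.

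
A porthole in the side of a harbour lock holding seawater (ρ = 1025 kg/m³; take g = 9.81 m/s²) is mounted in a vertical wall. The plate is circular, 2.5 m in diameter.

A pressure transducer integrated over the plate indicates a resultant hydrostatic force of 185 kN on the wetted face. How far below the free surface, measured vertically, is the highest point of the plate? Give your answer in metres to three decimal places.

d_top ≈ 2.498 m

γ = ρg = 1025 × 9.81 / 1000 = 10.05525 kN/m³.
A = π(1.25)² = 4.90874 m².
From F = γ·h_c·A, the centroid depth is h_c = 185/(10.05525 × 4.90874) = 3.74808 m.
The centroid is at the centre, 1.25 m below the top of the plate, so the highest point sits at h_top = 3.74808 − 1.25 = 2.49808 m below the surface.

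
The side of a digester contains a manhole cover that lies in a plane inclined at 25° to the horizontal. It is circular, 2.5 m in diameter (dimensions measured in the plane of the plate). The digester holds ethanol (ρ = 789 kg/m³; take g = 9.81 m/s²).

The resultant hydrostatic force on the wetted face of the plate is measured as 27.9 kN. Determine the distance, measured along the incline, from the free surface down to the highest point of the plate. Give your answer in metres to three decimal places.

y_top ≈ 0.488 m

γ = ρg = 789 × 9.81 / 1000 = 7.74009 kN/m³.
A = π(1.25)² = 4.90874 m².
From F = γ·h_c·A, the centroid depth is h_c = 27.9/(7.74009 × 4.90874) = 0.734325 m.
Let θ = 25° be the plate's angle to the horizontal; measure y along the incline from where the plane meets the free surface. Vertical depth h = y·sinθ with sinθ = 0.422618.
Along the incline, y_c = h_c/sinθ = 0.734325/0.422618 = 1.73756 m.
The centroid is at the centre, 1.25 m below the top of the plate, so the highest point sits at y_top = 1.73756 − 1.25 = 0.48756 m along the incline.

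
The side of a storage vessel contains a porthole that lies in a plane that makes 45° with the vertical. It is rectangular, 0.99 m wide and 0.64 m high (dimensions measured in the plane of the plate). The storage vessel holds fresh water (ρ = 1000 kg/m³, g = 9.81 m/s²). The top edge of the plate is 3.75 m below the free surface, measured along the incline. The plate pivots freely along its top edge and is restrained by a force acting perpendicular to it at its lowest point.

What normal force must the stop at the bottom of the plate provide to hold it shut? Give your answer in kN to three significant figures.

P ≈ 9.18 kN

γ = ρg = 1000 × 9.81 = 9810 N/m³ = 9.81 kN/m³.
The plate makes 45° with the vertical, i.e. θ = 90° − 45° = 45° to the horizontal. Measuring y along the incline from the free-surface line, vertical depth h = y·sinθ with sinθ = 0.707107.
The centroid lies 0.64/2 = 0.32 m below the top edge, so y_c = 3.75 + 0.32 = 4.07 m and h_c = 4.07 × 0.707107 = 2.87793 m.
A = 0.99 × 0.64 = 0.6336 m².
Resultant F = γ·h_c·A = 9.81 × 2.87793 × 0.6336 = 17.8881 kN.
I_c = b·h³/12 = 0.99 × 0.64³/12 = 0.0216269 m⁴.
Centre of pressure: y_p = y_c + I_c/(y_c·A) = 4.07 + 0.0216269/(4.07 × 0.6336) = 4.07 + 0.00838658 = 4.07839 m along the plane.
The resultant acts 0.32 + 0.00838658 = 0.328387 m (along the plate) below the hinge at the top edge, so the moment about the hinge is M = F × 0.328387 = 17.8881 × 0.328387 = 5.87422 kN·m.
A normal force at the bottom, 0.64 m from the hinge, must supply this moment: P = 5.87422/0.64 = 9.17847 kN.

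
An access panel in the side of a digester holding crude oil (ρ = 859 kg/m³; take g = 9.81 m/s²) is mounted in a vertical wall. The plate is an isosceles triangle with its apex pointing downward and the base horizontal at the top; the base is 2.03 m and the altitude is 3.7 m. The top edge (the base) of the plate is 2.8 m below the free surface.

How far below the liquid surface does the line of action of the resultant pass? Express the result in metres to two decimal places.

h_p = 4.22 m

γ = ρg = 859 × 9.81 / 1000 = 8.42679 kN/m³.
With the apex down, the centroid sits h/3 = 3.7/3 = 1.23333 m below the base (the top edge), so the centroid depth is h_c = 2.8 + 1.23333 = 4.03333 m.
A = ½ × 2.03 × 3.7 = 3.7555 m².
Resultant F = γ·h_c·A = 8.42679 × 4.03333 × 3.7555 = 127.642 kN.
I_c = b·h³/36 = 2.03 × 3.7³/36 = 2.85627 m⁴.
Centre of pressure: y_p = y_c + I_c/(y_c·A) = 4.03333 + 2.85627/(4.03333 × 3.7555) = 4.03333 + 0.188568 = 4.2219 m along the plane.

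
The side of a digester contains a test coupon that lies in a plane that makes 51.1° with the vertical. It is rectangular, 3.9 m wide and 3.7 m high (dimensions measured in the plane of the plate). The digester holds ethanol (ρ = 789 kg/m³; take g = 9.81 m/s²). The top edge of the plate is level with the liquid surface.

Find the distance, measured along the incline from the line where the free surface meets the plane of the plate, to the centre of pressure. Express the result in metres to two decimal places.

γ = ρg = 789 × 9.81 / 1000 = 7.74009 kN/m³.
The plate makes 51.1° with the vertical, i.e. θ = 90° − 51.1° = 38.9° to the horizontal. Measuring y along the incline from the free-surface line, vertical depth h = y·sinθ with sinθ = 0.627963.
The centroid lies 3.7/2 = 1.85 m below the top edge, so y_c = 1.85 m and h_c = 1.85 × 0.627963 = 1.16173 m.
A = 3.9 × 3.7 = 14.43 m².
Resultant F = γ·h_c·A = 7.74009 × 1.16173 × 14.43 = 129.753 kN.
I_c = b·h³/12 = 3.9 × 3.7³/12 = 16.4622 m⁴.
Centre of pressure: y_p = y_c + I_c/(y_c·A) = 1.85 + 16.4622/(1.85 × 14.43) = 1.85 + 0.616666 = 2.46667 m along the plane.

y_p = 2.47 m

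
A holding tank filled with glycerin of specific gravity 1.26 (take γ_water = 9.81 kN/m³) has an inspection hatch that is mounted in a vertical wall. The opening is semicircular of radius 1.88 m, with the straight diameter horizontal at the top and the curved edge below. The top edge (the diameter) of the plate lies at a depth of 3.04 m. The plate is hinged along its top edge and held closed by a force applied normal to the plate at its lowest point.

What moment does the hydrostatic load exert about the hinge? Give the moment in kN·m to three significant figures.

M ≈ 227 kN·m

γ = 1.26 × 9.81 = 12.3606 kN/m³.
The centroid of a semicircle lies 4r/(3π) = 0.797897 m from the diameter, here below the top edge, so the centroid depth is h_c = 3.04 + 0.797897 = 3.8379 m.
A = πr²/2 = π × 1.88²/2 = 5.55182 m².
Resultant F = γ·h_c·A = 12.3606 × 3.8379 × 5.55182 = 263.371 kN.
I_c = (π/8 − 8/(9π))·r⁴ = 0.109757 × 1.88⁴ = 1.37108 m⁴.
Centre of pressure: y_p = y_c + I_c/(y_c·A) = 3.8379 + 1.37108/(3.8379 × 5.55182) = 3.8379 + 0.0643478 = 3.90225 m along the plane.
The resultant acts 0.797897 + 0.0643478 = 0.862245 m (along the plate) below the hinge at the top edge, so the moment about the hinge is M = F × 0.862245 = 263.371 × 0.862245 = 227.09 kN·m.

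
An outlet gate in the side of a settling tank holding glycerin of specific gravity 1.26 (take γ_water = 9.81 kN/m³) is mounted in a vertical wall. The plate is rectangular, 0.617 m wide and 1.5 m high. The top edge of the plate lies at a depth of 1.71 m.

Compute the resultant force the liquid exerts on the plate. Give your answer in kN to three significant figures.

γ = 1.26 × 9.81 = 12.3606 kN/m³.
The centroid lies 1.5/2 = 0.75 m below the top edge, so the centroid depth is h_c = 1.71 + 0.75 = 2.46 m.
A = 0.617 × 1.5 = 0.9255 m².
Resultant F = γ·h_c·A = 12.3606 × 2.46 × 0.9255 = 28.1417 kN.

F ≈ 28.1 kN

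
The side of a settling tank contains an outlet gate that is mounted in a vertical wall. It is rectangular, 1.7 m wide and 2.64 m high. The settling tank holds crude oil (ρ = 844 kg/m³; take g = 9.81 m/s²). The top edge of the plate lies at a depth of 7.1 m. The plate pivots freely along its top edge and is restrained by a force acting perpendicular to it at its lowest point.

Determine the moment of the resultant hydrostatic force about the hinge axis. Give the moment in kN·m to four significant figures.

γ = ρg = 844 × 9.81 / 1000 = 8.27964 kN/m³.
The centroid lies 2.64/2 = 1.32 m below the top edge, so the centroid depth is h_c = 7.1 + 1.32 = 8.42 m.
A = 1.7 × 2.64 = 4.488 m².
Resultant F = γ·h_c·A = 8.27964 × 8.42 × 4.488 = 312.879 kN.
I_c = b·h³/12 = 1.7 × 2.64³/12 = 2.60663 m⁴.
Centre of pressure: y_p = y_c + I_c/(y_c·A) = 8.42 + 2.60663/(8.42 × 4.488) = 8.42 + 0.0689786 = 8.48898 m along the plane.
The resultant acts 1.32 + 0.0689786 = 1.38898 m (along the plate) below the hinge at the top edge, so the moment about the hinge is M = F × 1.38898 = 312.879 × 1.38898 = 434.583 kN·m.

M ≈ 434.6 kN·m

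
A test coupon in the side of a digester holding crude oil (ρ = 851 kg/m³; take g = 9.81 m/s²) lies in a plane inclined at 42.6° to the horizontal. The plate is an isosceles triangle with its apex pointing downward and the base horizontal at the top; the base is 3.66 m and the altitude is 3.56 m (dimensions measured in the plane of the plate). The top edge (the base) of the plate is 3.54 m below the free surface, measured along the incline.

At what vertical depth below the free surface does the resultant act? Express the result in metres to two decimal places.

γ = ρg = 851 × 9.81 / 1000 = 8.34831 kN/m³.
Let θ = 42.6° be the plate's angle to the horizontal; measure y along the incline from where the plane meets the free surface. Vertical depth h = y·sinθ with sinθ = 0.676876.
With the apex down, the centroid sits h/3 = 3.56/3 = 1.18667 m below the base (the top edge), so y_c = 3.54 + 1.18667 = 4.72667 m and h_c = 4.72667 × 0.676876 = 3.19937 m.
A = ½ × 3.66 × 3.56 = 6.5148 m².
Resultant F = γ·h_c·A = 8.34831 × 3.19937 × 6.5148 = 174.006 kN.
I_c = b·h³/36 = 3.66 × 3.56³/36 = 4.587 m⁴.
Centre of pressure: y_p = y_c + I_c/(y_c·A) = 4.72667 + 4.587/(4.72667 × 6.5148) = 4.72667 + 0.148961 = 4.87563 m along the plane.
Vertically, h_p = y_p·sinθ = 4.87563 × 0.676876 = 3.3002 m.

h_p = 3.30 m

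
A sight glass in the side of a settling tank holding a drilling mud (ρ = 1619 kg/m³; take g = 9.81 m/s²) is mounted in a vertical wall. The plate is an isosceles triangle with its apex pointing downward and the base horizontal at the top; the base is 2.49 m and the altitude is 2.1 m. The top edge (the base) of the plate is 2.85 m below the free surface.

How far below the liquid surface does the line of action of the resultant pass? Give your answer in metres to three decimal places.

h_p = 3.619 m

γ = ρg = 1619 × 9.81 / 1000 = 15.88239 kN/m³.
With the apex down, the centroid sits h/3 = 2.1/3 = 0.7 m below the base (the top edge), so the centroid depth is h_c = 2.85 + 0.7 = 3.55 m.
A = ½ × 2.49 × 2.1 = 2.6145 m².
Resultant F = γ·h_c·A = 15.88239 × 3.55 × 2.6145 = 147.412 kN.
I_c = b·h³/36 = 2.49 × 2.1³/36 = 0.640553 m⁴.
Centre of pressure: y_p = y_c + I_c/(y_c·A) = 3.55 + 0.640553/(3.55 × 2.6145) = 3.55 + 0.0690141 = 3.61901 m along the plane.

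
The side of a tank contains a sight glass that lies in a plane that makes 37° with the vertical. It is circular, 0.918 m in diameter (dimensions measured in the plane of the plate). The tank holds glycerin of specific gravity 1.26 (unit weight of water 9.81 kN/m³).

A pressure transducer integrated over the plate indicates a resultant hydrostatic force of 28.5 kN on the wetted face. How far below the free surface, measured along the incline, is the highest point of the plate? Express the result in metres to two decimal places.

γ = 1.26 × 9.81 = 12.3606 kN/m³.
A = π(0.459)² = 0.661874 m².
From F = γ·h_c·A, the centroid depth is h_c = 28.5/(12.3606 × 0.661874) = 3.48361 m.
The plate makes 37° with the vertical, i.e. θ = 90° − 37° = 53° to the horizontal. Measuring y along the incline from the free-surface line, vertical depth h = y·sinθ with sinθ = 0.798636.
Along the incline, y_c = h_c/sinθ = 3.48361/0.798636 = 4.36195 m.
The centroid is at the centre, 0.459 m below the top of the plate, so the highest point sits at y_top = 4.36195 − 0.459 = 3.90295 m along the incline.

y_top ≈ 3.90 m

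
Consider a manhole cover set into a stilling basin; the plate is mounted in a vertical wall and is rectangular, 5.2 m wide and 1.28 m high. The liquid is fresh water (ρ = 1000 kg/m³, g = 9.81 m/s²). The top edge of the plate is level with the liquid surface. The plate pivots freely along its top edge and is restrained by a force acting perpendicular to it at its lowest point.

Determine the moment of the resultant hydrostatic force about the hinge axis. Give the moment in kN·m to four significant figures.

M ≈ 35.66 kN·m

γ = ρg = 1000 × 9.81 = 9810 N/m³ = 9.81 kN/m³.
The centroid lies 1.28/2 = 0.64 m below the top edge, so the centroid depth is h_c = 0.64 m.
A = 5.2 × 1.28 = 6.656 m².
Resultant F = γ·h_c·A = 9.81 × 0.64 × 6.656 = 41.789 kN.
I_c = b·h³/12 = 5.2 × 1.28³/12 = 0.908766 m⁴.
Centre of pressure: y_p = y_c + I_c/(y_c·A) = 0.64 + 0.908766/(0.64 × 6.656) = 0.64 + 0.213333 = 0.853333 m along the plane.
The resultant acts 0.64 + 0.213333 = 0.853333 m (along the plate) below the hinge at the top edge, so the moment about the hinge is M = F × 0.853333 = 41.789 × 0.853333 = 35.6599 kN·m.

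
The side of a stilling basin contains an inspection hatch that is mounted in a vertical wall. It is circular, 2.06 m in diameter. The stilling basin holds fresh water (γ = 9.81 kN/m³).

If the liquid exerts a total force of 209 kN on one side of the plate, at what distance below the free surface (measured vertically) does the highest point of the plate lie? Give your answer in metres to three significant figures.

d_top ≈ 5.36 m

γ = 9.81 kN/m³.
A = π(1.03)² = 3.33292 m².
From F = γ·h_c·A, the centroid depth is h_c = 209/(9.81 × 3.33292) = 6.39223 m.
The centroid is at the centre, 1.03 m below the top of the plate, so the highest point sits at h_top = 6.39223 − 1.03 = 5.36223 m below the surface.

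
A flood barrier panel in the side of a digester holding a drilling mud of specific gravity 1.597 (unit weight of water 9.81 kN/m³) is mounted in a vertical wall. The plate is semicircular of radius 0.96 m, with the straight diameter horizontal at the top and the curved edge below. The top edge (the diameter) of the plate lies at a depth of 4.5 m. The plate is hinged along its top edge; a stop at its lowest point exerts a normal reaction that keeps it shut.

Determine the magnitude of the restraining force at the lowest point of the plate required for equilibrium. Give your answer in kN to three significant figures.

γ = 1.597 × 9.81 = 15.66657 kN/m³.
The centroid of a semicircle lies 4r/(3π) = 0.407437 m from the diameter, here below the top edge, so the centroid depth is h_c = 4.5 + 0.407437 = 4.90744 m.
A = πr²/2 = π × 0.96²/2 = 1.44765 m².
Resultant F = γ·h_c·A = 15.66657 × 4.90744 × 1.44765 = 111.299 kN.
I_c = (π/8 − 8/(9π))·r⁴ = 0.109757 × 0.96⁴ = 0.0932217 m⁴.
Centre of pressure: y_p = y_c + I_c/(y_c·A) = 4.90744 + 0.0932217/(4.90744 × 1.44765) = 4.90744 + 0.013122 = 4.92056 m along the plane.
The resultant acts 0.407437 + 0.013122 = 0.420559 m (along the plate) below the hinge at the top edge, so the moment about the hinge is M = F × 0.420559 = 111.299 × 0.420559 = 46.8078 kN·m.
A normal force at the bottom, 0.96 m from the hinge, must supply this moment: P = 46.8078/0.96 = 48.7581 kN.

P ≈ 48.8 kN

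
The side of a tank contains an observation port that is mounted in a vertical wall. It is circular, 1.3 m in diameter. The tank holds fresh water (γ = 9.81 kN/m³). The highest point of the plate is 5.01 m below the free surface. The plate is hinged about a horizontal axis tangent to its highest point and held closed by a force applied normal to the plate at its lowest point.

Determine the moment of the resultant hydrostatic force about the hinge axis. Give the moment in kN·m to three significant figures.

M ≈ 49.3 kN·m

γ = 9.81 kN/m³.
The centroid is at the centre, 0.65 m below the top of the plate, so the centroid depth is h_c = 5.01 + 0.65 = 5.66 m.
A = π(0.65)² = 1.32732 m².
Resultant F = γ·h_c·A = 9.81 × 5.66 × 1.32732 = 73.6989 kN.
I_c = πr⁴/4 = π × 0.65⁴/4 = 0.140198 m⁴.
Centre of pressure: y_p = y_c + I_c/(y_c·A) = 5.66 + 0.140198/(5.66 × 1.32732) = 5.66 + 0.0186616 = 5.67866 m along the plane.
The resultant acts 0.65 + 0.0186616 = 0.668662 m (along the plate) below the hinge at the top edge, so the moment about the hinge is M = F × 0.668662 = 73.6989 × 0.668662 = 49.2797 kN·m.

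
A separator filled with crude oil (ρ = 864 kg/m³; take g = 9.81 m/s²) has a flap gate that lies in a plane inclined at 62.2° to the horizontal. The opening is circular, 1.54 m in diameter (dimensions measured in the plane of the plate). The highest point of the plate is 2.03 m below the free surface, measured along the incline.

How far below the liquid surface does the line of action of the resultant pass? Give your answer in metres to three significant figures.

h_p = 2.52 m

γ = ρg = 864 × 9.81 / 1000 = 8.47584 kN/m³.
Let θ = 62.2° be the plate's angle to the horizontal; measure y along the incline from where the plane meets the free surface. Vertical depth h = y·sinθ with sinθ = 0.884581.
The centroid is at the centre, 0.77 m below the top of the plate, so y_c = 2.03 + 0.77 = 2.8 m and h_c = 2.8 × 0.884581 = 2.47683 m.
A = π(0.77)² = 1.86265 m².
Resultant F = γ·h_c·A = 8.47584 × 2.47683 × 1.86265 = 39.103 kN.
I_c = πr⁴/4 = π × 0.77⁴/4 = 0.276091 m⁴.
Centre of pressure: y_p = y_c + I_c/(y_c·A) = 2.8 + 0.276091/(2.8 × 1.86265) = 2.8 + 0.0529374 = 2.85294 m along the plane.
Vertically, h_p = y_p·sinθ = 2.85294 × 0.884581 = 2.52366 m.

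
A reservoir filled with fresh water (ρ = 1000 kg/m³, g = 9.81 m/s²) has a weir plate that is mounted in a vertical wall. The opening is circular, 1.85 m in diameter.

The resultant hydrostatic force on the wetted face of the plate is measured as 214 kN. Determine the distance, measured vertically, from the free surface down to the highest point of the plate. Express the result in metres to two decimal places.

d_top ≈ 7.19 m

γ = ρg = 1000 × 9.81 = 9810 N/m³ = 9.81 kN/m³.
A = π(0.925)² = 2.68803 m².
From F = γ·h_c·A, the centroid depth is h_c = 214/(9.81 × 2.68803) = 8.11541 m.
The centroid is at the centre, 0.925 m below the top of the plate, so the highest point sits at h_top = 8.11541 − 0.925 = 7.19041 m below the surface.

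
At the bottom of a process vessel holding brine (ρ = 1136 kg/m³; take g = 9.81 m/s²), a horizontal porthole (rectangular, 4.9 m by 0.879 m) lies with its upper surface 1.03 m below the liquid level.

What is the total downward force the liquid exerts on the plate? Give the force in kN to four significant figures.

γ = ρg = 1136 × 9.81 / 1000 = 11.14416 kN/m³.
The plate is horizontal, so pressure is uniform at p = γ·h = 11.14416 × 1.03 = 11.4785 kN/m².
A = 4.9 × 0.879 = 4.3071 m².
F = p·A = 11.4785 × 4.3071 = 49.439 kN.

F ≈ 49.44 kN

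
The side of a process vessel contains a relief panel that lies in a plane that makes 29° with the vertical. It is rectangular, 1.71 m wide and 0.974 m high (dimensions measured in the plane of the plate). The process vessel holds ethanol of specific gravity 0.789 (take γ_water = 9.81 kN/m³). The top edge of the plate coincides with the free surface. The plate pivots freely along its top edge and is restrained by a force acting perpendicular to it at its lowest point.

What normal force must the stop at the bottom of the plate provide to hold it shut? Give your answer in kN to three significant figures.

γ = 0.789 × 9.81 = 7.74009 kN/m³.
The plate makes 29° with the vertical, i.e. θ = 90° − 29° = 61° to the horizontal. Measuring y along the incline from the free-surface line, vertical depth h = y·sinθ with sinθ = 0.874620.
The centroid lies 0.974/2 = 0.487 m below the top edge, so y_c = 0.487 m and h_c = 0.487 × 0.874620 = 0.42594 m.
A = 1.71 × 0.974 = 1.66554 m².
Resultant F = γ·h_c·A = 7.74009 × 0.42594 × 1.66554 = 5.49098 kN.
I_c = b·h³/12 = 1.71 × 0.974³/12 = 0.131671 m⁴.
Centre of pressure: y_p = y_c + I_c/(y_c·A) = 0.487 + 0.131671/(0.487 × 1.66554) = 0.487 + 0.162333 = 0.649333 m along the plane.
The resultant acts 0.487 + 0.162333 = 0.649333 m (along the plate) below the hinge at the top edge, so the moment about the hinge is M = F × 0.649333 = 5.49098 × 0.649333 = 3.56547 kN·m.
A normal force at the bottom, 0.974 m from the hinge, must supply this moment: P = 3.56547/0.974 = 3.66065 kN.

P ≈ 3.66 kN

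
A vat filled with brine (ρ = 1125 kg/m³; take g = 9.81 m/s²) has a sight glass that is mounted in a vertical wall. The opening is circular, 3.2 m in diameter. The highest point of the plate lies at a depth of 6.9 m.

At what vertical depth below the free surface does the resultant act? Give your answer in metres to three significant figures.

h_p = 8.58 m

γ = ρg = 1125 × 9.81 / 1000 = 11.03625 kN/m³.
The centroid is at the centre, 1.6 m below the top of the plate, so the centroid depth is h_c = 6.9 + 1.6 = 8.5 m.
A = π(1.6)² = 8.04248 m².
Resultant F = γ·h_c·A = 11.03625 × 8.5 × 8.04248 = 754.45 kN.
I_c = πr⁴/4 = π × 1.6⁴/4 = 5.14719 m⁴.
Centre of pressure: y_p = y_c + I_c/(y_c·A) = 8.5 + 5.14719/(8.5 × 8.04248) = 8.5 + 0.0752942 = 8.57529 m along the plane.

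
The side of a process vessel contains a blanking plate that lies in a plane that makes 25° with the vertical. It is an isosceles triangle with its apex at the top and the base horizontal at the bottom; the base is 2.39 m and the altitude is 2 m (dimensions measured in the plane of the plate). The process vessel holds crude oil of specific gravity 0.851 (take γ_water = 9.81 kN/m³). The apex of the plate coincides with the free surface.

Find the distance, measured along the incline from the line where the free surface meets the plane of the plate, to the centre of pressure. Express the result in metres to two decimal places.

y_p = 1.50 m

γ = 0.851 × 9.81 = 8.34831 kN/m³.
The plate makes 25° with the vertical, i.e. θ = 90° − 25° = 65° to the horizontal. Measuring y along the incline from the free-surface line, vertical depth h = y·sinθ with sinθ = 0.906308.
With the apex up, the centroid sits 2h/3 = 2 × 2/3 = 1.33333 m below the apex, so y_c = 1.33333 m and h_c = 1.33333 × 0.906308 = 1.20841 m.
A = ½ × 2.39 × 2 = 2.39 m².
Resultant F = γ·h_c·A = 8.34831 × 1.20841 × 2.39 = 24.1108 kN.
I_c = b·h³/36 = 2.39 × 2³/36 = 0.531111 m⁴.
Centre of pressure: y_p = y_c + I_c/(y_c·A) = 1.33333 + 0.531111/(1.33333 × 2.39) = 1.33333 + 0.166667 = 1.5 m along the plane.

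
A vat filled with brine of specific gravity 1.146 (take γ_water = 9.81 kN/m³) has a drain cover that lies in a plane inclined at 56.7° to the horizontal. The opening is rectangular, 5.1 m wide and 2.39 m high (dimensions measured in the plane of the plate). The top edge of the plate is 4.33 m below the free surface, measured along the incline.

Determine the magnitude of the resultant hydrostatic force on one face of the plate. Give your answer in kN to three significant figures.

F ≈ 633 kN

γ = 1.146 × 9.81 = 11.24226 kN/m³.
Let θ = 56.7° be the plate's angle to the horizontal; measure y along the incline from where the plane meets the free surface. Vertical depth h = y·sinθ with sinθ = 0.835807.
The centroid lies 2.39/2 = 1.195 m below the top edge, so y_c = 4.33 + 1.195 = 5.525 m and h_c = 5.525 × 0.835807 = 4.61783 m.
A = 5.1 × 2.39 = 12.189 m².
Resultant F = γ·h_c·A = 11.24226 × 4.61783 × 12.189 = 632.79 kN.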